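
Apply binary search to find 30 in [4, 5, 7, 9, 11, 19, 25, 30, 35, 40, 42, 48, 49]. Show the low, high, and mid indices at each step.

Binary search for 30 in [4, 5, 7, 9, 11, 19, 25, 30, 35, 40, 42, 48, 49]:

lo=0, hi=12, mid=6, arr[mid]=25 -> 25 < 30, search right half
lo=7, hi=12, mid=9, arr[mid]=40 -> 40 > 30, search left half
lo=7, hi=8, mid=7, arr[mid]=30 -> Found target at index 7!

Binary search finds 30 at index 7 after 3 comparisons. The search repeatedly halves the search space by comparing with the middle element.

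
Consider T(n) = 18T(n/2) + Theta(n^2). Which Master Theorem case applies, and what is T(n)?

Master Theorem for T(n) = 18T(n/2) + O(n^2):

a = 18, b = 2, c = 2
log_b(a) = log_2(18) = 4.1699

Case 1: c = 2 < log_2(18) = 4.1699
T(n) = O(n^(log_2 18))

For T(n) = 18T(n/2) + O(n^2): log_2(18) = 4.1699. This is Case 1 of the Master Theorem (c < log_b(a), work dominated by leaves), giving O(n^(log_2 18)).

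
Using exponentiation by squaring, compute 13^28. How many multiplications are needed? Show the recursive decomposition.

Computing 13^28 by squaring (build up from 13^1; each line after the first costs one multiplication):

13^1 = 13
13^2 = (13^1)^2 = 13^2 = 169
13^3 = 13 * 13^2 = 13 * 169 = 2197
13^6 = (13^3)^2 = 2197^2 = 4826809
13^7 = 13 * 13^6 = 13 * 4826809 = 62748517
13^14 = (13^7)^2 = 62748517^2 = 3937376385699289
13^28 = (13^14)^2 = 3937376385699289^2 = 15502932802662396215269535105521

Result: 15502932802662396215269535105521
Multiplications needed: 6 (6 lines after 13^1)

13^28 = 15502932802662396215269535105521. Using exponentiation by squaring, this requires 6 multiplications. The key idea: if the exponent is even, square the half-power; if odd, multiply by the base once.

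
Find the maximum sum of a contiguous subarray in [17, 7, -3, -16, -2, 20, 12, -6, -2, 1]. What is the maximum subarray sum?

Using Kadane's algorithm on [17, 7, -3, -16, -2, 20, 12, -6, -2, 1]:

Scanning through the array:
Position 1 (value 7): max_ending_here = 24, max_so_far = 24
Position 2 (value -3): max_ending_here = 21, max_so_far = 24
Position 3 (value -16): max_ending_here = 5, max_so_far = 24
Position 4 (value -2): max_ending_here = 3, max_so_far = 24
Position 5 (value 20): max_ending_here = 23, max_so_far = 24
Position 6 (value 12): max_ending_here = 35, max_so_far = 35
Position 7 (value -6): max_ending_here = 29, max_so_far = 35
Position 8 (value -2): max_ending_here = 27, max_so_far = 35
Position 9 (value 1): max_ending_here = 28, max_so_far = 35

Maximum subarray: [17, 7, -3, -16, -2, 20, 12]
Maximum sum: 35

The maximum subarray is [17, 7, -3, -16, -2, 20, 12] with sum 35. This subarray runs from index 0 to index 6.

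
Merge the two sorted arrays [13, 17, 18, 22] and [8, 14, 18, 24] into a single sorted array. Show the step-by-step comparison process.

Merging process:

Compare 13 vs 8: take 8 from right. Merged: [8]
Compare 13 vs 14: take 13 from left. Merged: [8, 13]
Compare 17 vs 14: take 14 from right. Merged: [8, 13, 14]
Compare 17 vs 18: take 17 from left. Merged: [8, 13, 14, 17]
Compare 18 vs 18: take 18 from left. Merged: [8, 13, 14, 17, 18]
Compare 22 vs 18: take 18 from right. Merged: [8, 13, 14, 17, 18, 18]
Compare 22 vs 24: take 22 from left. Merged: [8, 13, 14, 17, 18, 18, 22]
Append remaining from right: [24]. Merged: [8, 13, 14, 17, 18, 18, 22, 24]

Final merged array: [8, 13, 14, 17, 18, 18, 22, 24]
Total comparisons: 7

The merged array is [8, 13, 14, 17, 18, 18, 22, 24], requiring 7 comparisons. The merge step runs in O(n) time where n is the total number of elements.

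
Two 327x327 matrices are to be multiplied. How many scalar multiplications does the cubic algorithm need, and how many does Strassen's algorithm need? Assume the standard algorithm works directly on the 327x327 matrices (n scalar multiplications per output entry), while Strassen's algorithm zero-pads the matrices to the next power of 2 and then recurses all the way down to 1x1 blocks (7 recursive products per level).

Matrix multiplication for 327x327 matrices:

Strassen's algorithm requires power-of-2 dimensions. Pad 327x327 to 512x512 (next power of 2).

Standard algorithm: 327^3 = 34965783 multiplications
Strassen's algorithm: 7^(log2(512)) = 7^9 = 40353607 multiplications
Difference: 34965783 - 40353607 = -5387824 (Strassen uses MORE here due to padding overhead — for small or just-over-power-of-2 n, padding can outweigh the per-level savings)

Standard: 34965783 multiplications (327^3). Strassen: 40353607 multiplications (7^9, after padding to 512x512). Strassen reduces 8 recursive multiplications to 7 at each level.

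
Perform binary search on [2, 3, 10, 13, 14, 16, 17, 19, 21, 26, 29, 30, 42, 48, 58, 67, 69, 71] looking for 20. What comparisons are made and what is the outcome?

Binary search for 20 in [2, 3, 10, 13, 14, 16, 17, 19, 21, 26, 29, 30, 42, 48, 58, 67, 69, 71]:

lo=0, hi=17, mid=8, arr[mid]=21 -> 21 > 20, search left half
lo=0, hi=7, mid=3, arr[mid]=13 -> 13 < 20, search right half
lo=4, hi=7, mid=5, arr[mid]=16 -> 16 < 20, search right half
lo=6, hi=7, mid=6, arr[mid]=17 -> 17 < 20, search right half
lo=7, hi=7, mid=7, arr[mid]=19 -> 19 < 20, search right half
lo=8 > hi=7, target 20 not found

Binary search determines that 20 is not in the array after 5 comparisons. The search space was exhausted without finding the target.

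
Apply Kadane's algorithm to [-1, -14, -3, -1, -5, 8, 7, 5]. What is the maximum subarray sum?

Using Kadane's algorithm on [-1, -14, -3, -1, -5, 8, 7, 5]:

Scanning through the array:
Position 1 (value -14): max_ending_here = -14, max_so_far = -1
Position 2 (value -3): max_ending_here = -3, max_so_far = -1
Position 3 (value -1): max_ending_here = -1, max_so_far = -1
Position 4 (value -5): max_ending_here = -5, max_so_far = -1
Position 5 (value 8): max_ending_here = 8, max_so_far = 8
Position 6 (value 7): max_ending_here = 15, max_so_far = 15
Position 7 (value 5): max_ending_here = 20, max_so_far = 20

Maximum subarray: [8, 7, 5]
Maximum sum: 20

The maximum subarray is [8, 7, 5] with sum 20. This subarray runs from index 5 to index 7.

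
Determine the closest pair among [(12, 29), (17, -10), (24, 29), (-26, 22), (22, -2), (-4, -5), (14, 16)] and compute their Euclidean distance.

Computing all pairwise distances among 7 points:

d((12, 29), (17, -10)) = 39.3192
d((12, 29), (24, 29)) = 12.0
d((12, 29), (-26, 22)) = 38.6394
d((12, 29), (22, -2)) = 32.573
d((12, 29), (-4, -5)) = 37.5766
d((12, 29), (14, 16)) = 13.1529
d((17, -10), (24, 29)) = 39.6232
d((17, -10), (-26, 22)) = 53.6004
d((17, -10), (22, -2)) = 9.434 <-- minimum
d((17, -10), (-4, -5)) = 21.587
d((17, -10), (14, 16)) = 26.1725
d((24, 29), (-26, 22)) = 50.4876
d((24, 29), (22, -2)) = 31.0644
d((24, 29), (-4, -5)) = 44.0454
d((24, 29), (14, 16)) = 16.4012
d((-26, 22), (22, -2)) = 53.6656
d((-26, 22), (-4, -5)) = 34.8281
d((-26, 22), (14, 16)) = 40.4475
d((22, -2), (-4, -5)) = 26.1725
d((22, -2), (14, 16)) = 19.6977
d((-4, -5), (14, 16)) = 27.6586

Closest pair: (17, -10) and (22, -2) with distance 9.434

The closest pair is (17, -10) and (22, -2) with Euclidean distance 9.434. For 7 points, brute-force pairwise comparison is shown above. For large n, the divide-and-conquer algorithm (sort by x, recurse on halves, check the dividing strip) achieves O(n log n).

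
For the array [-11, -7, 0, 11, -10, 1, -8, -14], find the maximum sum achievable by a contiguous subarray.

Using Kadane's algorithm on [-11, -7, 0, 11, -10, 1, -8, -14]:

Scanning through the array:
Position 1 (value -7): max_ending_here = -7, max_so_far = -7
Position 2 (value 0): max_ending_here = 0, max_so_far = 0
Position 3 (value 11): max_ending_here = 11, max_so_far = 11
Position 4 (value -10): max_ending_here = 1, max_so_far = 11
Position 5 (value 1): max_ending_here = 2, max_so_far = 11
Position 6 (value -8): max_ending_here = -6, max_so_far = 11
Position 7 (value -14): max_ending_here = -14, max_so_far = 11

Maximum subarray: [0, 11]
Maximum sum: 11

The maximum subarray is [0, 11] with sum 11. This subarray runs from index 2 to index 3.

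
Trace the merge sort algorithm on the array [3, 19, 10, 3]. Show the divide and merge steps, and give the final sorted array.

Merge sort trace:

Split: [3, 19, 10, 3] -> [3, 19] and [10, 3]
  Split: [3, 19] -> [3] and [19]
  Merge: [3] + [19] -> [3, 19]
  Split: [10, 3] -> [10] and [3]
  Merge: [10] + [3] -> [3, 10]
Merge: [3, 19] + [3, 10] -> [3, 3, 10, 19]

Final sorted array: [3, 3, 10, 19]

The merge sort proceeds by recursively splitting the array and merging sorted halves.
After all merges, the sorted array is [3, 3, 10, 19].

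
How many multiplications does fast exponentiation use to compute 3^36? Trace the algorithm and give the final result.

Computing 3^36 by squaring (build up from 3^1; each line after the first costs one multiplication):

3^1 = 3
3^2 = (3^1)^2 = 3^2 = 9
3^4 = (3^2)^2 = 9^2 = 81
3^8 = (3^4)^2 = 81^2 = 6561
3^9 = 3 * 3^8 = 3 * 6561 = 19683
3^18 = (3^9)^2 = 19683^2 = 387420489
3^36 = (3^18)^2 = 387420489^2 = 150094635296999121

Result: 150094635296999121
Multiplications needed: 6 (6 lines after 3^1)

3^36 = 150094635296999121. Using exponentiation by squaring, this requires 6 multiplications. The key idea: if the exponent is even, square the half-power; if odd, multiply by the base once.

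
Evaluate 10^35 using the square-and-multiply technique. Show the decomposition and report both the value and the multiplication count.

Computing 10^35 by squaring (build up from 10^1; each line after the first costs one multiplication):

10^1 = 10
10^2 = (10^1)^2 = 10^2 = 100
10^4 = (10^2)^2 = 100^2 = 10000
10^8 = (10^4)^2 = 10000^2 = 100000000
10^16 = (10^8)^2 = 100000000^2 = 10000000000000000
10^17 = 10 * 10^16 = 10 * 10000000000000000 = 100000000000000000
10^34 = (10^17)^2 = 100000000000000000^2 = 10000000000000000000000000000000000
10^35 = 10 * 10^34 = 10 * 10000000000000000000000000000000000 = 100000000000000000000000000000000000

Result: 100000000000000000000000000000000000
Multiplications needed: 7 (7 lines after 10^1)

10^35 = 100000000000000000000000000000000000. Using exponentiation by squaring, this requires 7 multiplications. The key idea: if the exponent is even, square the half-power; if odd, multiply by the base once.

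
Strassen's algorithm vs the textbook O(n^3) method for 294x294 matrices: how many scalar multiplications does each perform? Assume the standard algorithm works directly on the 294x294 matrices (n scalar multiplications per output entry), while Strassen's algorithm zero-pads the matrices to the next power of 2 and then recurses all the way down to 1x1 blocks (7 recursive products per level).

Matrix multiplication for 294x294 matrices:

Strassen's algorithm requires power-of-2 dimensions. Pad 294x294 to 512x512 (next power of 2).

Standard algorithm: 294^3 = 25412184 multiplications
Strassen's algorithm: 7^(log2(512)) = 7^9 = 40353607 multiplications
Difference: 25412184 - 40353607 = -14941423 (Strassen uses MORE here due to padding overhead — for small or just-over-power-of-2 n, padding can outweigh the per-level savings)

Standard: 25412184 multiplications (294^3). Strassen: 40353607 multiplications (7^9, after padding to 512x512). Strassen reduces 8 recursive multiplications to 7 at each level.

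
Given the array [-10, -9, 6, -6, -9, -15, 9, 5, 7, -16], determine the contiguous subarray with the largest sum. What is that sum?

Using Kadane's algorithm on [-10, -9, 6, -6, -9, -15, 9, 5, 7, -16]:

Scanning through the array:
Position 1 (value -9): max_ending_here = -9, max_so_far = -9
Position 2 (value 6): max_ending_here = 6, max_so_far = 6
Position 3 (value -6): max_ending_here = 0, max_so_far = 6
Position 4 (value -9): max_ending_here = -9, max_so_far = 6
Position 5 (value -15): max_ending_here = -15, max_so_far = 6
Position 6 (value 9): max_ending_here = 9, max_so_far = 9
Position 7 (value 5): max_ending_here = 14, max_so_far = 14
Position 8 (value 7): max_ending_here = 21, max_so_far = 21
Position 9 (value -16): max_ending_here = 5, max_so_far = 21

Maximum subarray: [9, 5, 7]
Maximum sum: 21

The maximum subarray is [9, 5, 7] with sum 21. This subarray runs from index 6 to index 8.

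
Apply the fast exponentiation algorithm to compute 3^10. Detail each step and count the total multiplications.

Computing 3^10 by squaring (build up from 3^1; each line after the first costs one multiplication):

3^1 = 3
3^2 = (3^1)^2 = 3^2 = 9
3^4 = (3^2)^2 = 9^2 = 81
3^5 = 3 * 3^4 = 3 * 81 = 243
3^10 = (3^5)^2 = 243^2 = 59049

Result: 59049
Multiplications needed: 4 (4 lines after 3^1)

3^10 = 59049. Using exponentiation by squaring, this requires 4 multiplications. The key idea: if the exponent is even, square the half-power; if odd, multiply by the base once.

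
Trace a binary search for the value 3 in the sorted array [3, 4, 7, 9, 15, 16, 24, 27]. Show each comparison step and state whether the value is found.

Binary search for 3 in [3, 4, 7, 9, 15, 16, 24, 27]:

lo=0, hi=7, mid=3, arr[mid]=9 -> 9 > 3, search left half
lo=0, hi=2, mid=1, arr[mid]=4 -> 4 > 3, search left half
lo=0, hi=0, mid=0, arr[mid]=3 -> Found target at index 0!

Binary search finds 3 at index 0 after 3 comparisons. The search repeatedly halves the search space by comparing with the middle element.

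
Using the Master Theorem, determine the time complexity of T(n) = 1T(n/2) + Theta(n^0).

Master Theorem for T(n) = 1T(n/2) + O(n^0):

a = 1, b = 2, c = 0
log_b(a) = log_2(1) = 0.0000

Case 2: c = 0 = log_2(1) = 0.0000
T(n) = O(n^0 log n) = O(log n)

For T(n) = 1T(n/2) + O(n^0): log_2(1) = 0.0000. This is Case 2 of the Master Theorem (c = log_b(a), equal work at all levels), giving O(log n).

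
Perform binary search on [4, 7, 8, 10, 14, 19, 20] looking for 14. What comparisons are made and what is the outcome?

Binary search for 14 in [4, 7, 8, 10, 14, 19, 20]:

lo=0, hi=6, mid=3, arr[mid]=10 -> 10 < 14, search right half
lo=4, hi=6, mid=5, arr[mid]=19 -> 19 > 14, search left half
lo=4, hi=4, mid=4, arr[mid]=14 -> Found target at index 4!

Binary search finds 14 at index 4 after 3 comparisons. The search repeatedly halves the search space by comparing with the middle element.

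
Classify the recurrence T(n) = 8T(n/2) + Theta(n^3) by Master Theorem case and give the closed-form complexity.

Master Theorem for T(n) = 8T(n/2) + O(n^3):

a = 8, b = 2, c = 3
log_b(a) = log_2(8) = 3.0000

Case 2: c = 3 = log_2(8) = 3.0000
T(n) = O(n^3 log n) = O(n^3 log n)

For T(n) = 8T(n/2) + O(n^3): log_2(8) = 3.0000. This is Case 2 of the Master Theorem (c = log_b(a), equal work at all levels), giving O(n^3 log n).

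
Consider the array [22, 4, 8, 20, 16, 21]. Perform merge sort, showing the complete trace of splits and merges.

Merge sort trace:

Split: [22, 4, 8, 20, 16, 21] -> [22, 4, 8] and [20, 16, 21]
  Split: [22, 4, 8] -> [22] and [4, 8]
    Split: [4, 8] -> [4] and [8]
    Merge: [4] + [8] -> [4, 8]
  Merge: [22] + [4, 8] -> [4, 8, 22]
  Split: [20, 16, 21] -> [20] and [16, 21]
    Split: [16, 21] -> [16] and [21]
    Merge: [16] + [21] -> [16, 21]
  Merge: [20] + [16, 21] -> [16, 20, 21]
Merge: [4, 8, 22] + [16, 20, 21] -> [4, 8, 16, 20, 21, 22]

Final sorted array: [4, 8, 16, 20, 21, 22]

The merge sort proceeds by recursively splitting the array and merging sorted halves.
After all merges, the sorted array is [4, 8, 16, 20, 21, 22].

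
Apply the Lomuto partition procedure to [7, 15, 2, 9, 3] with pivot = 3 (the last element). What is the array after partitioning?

Lomuto partition with pivot = 3:

Initial array: [7, 15, 2, 9, 3]

arr[0]=7 > 3: no swap
arr[1]=15 > 3: no swap
arr[2]=2 <= 3: swap with position 0, array becomes [2, 15, 7, 9, 3]
arr[3]=9 > 3: no swap

Place pivot at position 1: [2, 3, 7, 9, 15]
Pivot position: 1

After partitioning with pivot 3, the array becomes [2, 3, 7, 9, 15]. The pivot is placed at index 1. All elements to the left of the pivot are <= 3, and all elements to the right are > 3.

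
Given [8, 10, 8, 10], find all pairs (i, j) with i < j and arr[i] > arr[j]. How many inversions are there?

Finding inversions in [8, 10, 8, 10]:

(1, 2): arr[1]=10 > arr[2]=8

Total inversions: 1

The array has 1 inversion(s): (1,2). Each pair (i,j) satisfies i < j and arr[i] > arr[j].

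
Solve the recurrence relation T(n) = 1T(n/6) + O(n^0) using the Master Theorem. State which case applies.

Master Theorem for T(n) = 1T(n/6) + O(n^0):

a = 1, b = 6, c = 0
log_b(a) = log_6(1) = 0.0000

Case 2: c = 0 = log_6(1) = 0.0000
T(n) = O(n^0 log n) = O(log n)

For T(n) = 1T(n/6) + O(n^0): log_6(1) = 0.0000. This is Case 2 of the Master Theorem (c = log_b(a), equal work at all levels), giving O(log n).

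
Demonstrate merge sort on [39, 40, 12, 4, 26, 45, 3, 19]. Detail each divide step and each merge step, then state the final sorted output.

Merge sort trace:

Split: [39, 40, 12, 4, 26, 45, 3, 19] -> [39, 40, 12, 4] and [26, 45, 3, 19]
  Split: [39, 40, 12, 4] -> [39, 40] and [12, 4]
    Split: [39, 40] -> [39] and [40]
    Merge: [39] + [40] -> [39, 40]
    Split: [12, 4] -> [12] and [4]
    Merge: [12] + [4] -> [4, 12]
  Merge: [39, 40] + [4, 12] -> [4, 12, 39, 40]
  Split: [26, 45, 3, 19] -> [26, 45] and [3, 19]
    Split: [26, 45] -> [26] and [45]
    Merge: [26] + [45] -> [26, 45]
    Split: [3, 19] -> [3] and [19]
    Merge: [3] + [19] -> [3, 19]
  Merge: [26, 45] + [3, 19] -> [3, 19, 26, 45]
Merge: [4, 12, 39, 40] + [3, 19, 26, 45] -> [3, 4, 12, 19, 26, 39, 40, 45]

Final sorted array: [3, 4, 12, 19, 26, 39, 40, 45]

The merge sort proceeds by recursively splitting the array and merging sorted halves.
After all merges, the sorted array is [3, 4, 12, 19, 26, 39, 40, 45].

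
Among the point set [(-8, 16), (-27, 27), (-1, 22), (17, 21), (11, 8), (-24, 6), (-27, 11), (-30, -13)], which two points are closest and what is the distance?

Computing all pairwise distances among 8 points:

d((-8, 16), (-27, 27)) = 21.9545
d((-8, 16), (-1, 22)) = 9.2195
d((-8, 16), (17, 21)) = 25.4951
d((-8, 16), (11, 8)) = 20.6155
d((-8, 16), (-24, 6)) = 18.868
d((-8, 16), (-27, 11)) = 19.6469
d((-8, 16), (-30, -13)) = 36.4005
d((-27, 27), (-1, 22)) = 26.4764
d((-27, 27), (17, 21)) = 44.4072
d((-27, 27), (11, 8)) = 42.4853
d((-27, 27), (-24, 6)) = 21.2132
d((-27, 27), (-27, 11)) = 16.0
d((-27, 27), (-30, -13)) = 40.1123
d((-1, 22), (17, 21)) = 18.0278
d((-1, 22), (11, 8)) = 18.4391
d((-1, 22), (-24, 6)) = 28.0179
d((-1, 22), (-27, 11)) = 28.2312
d((-1, 22), (-30, -13)) = 45.4533
d((17, 21), (11, 8)) = 14.3178
d((17, 21), (-24, 6)) = 43.6578
d((17, 21), (-27, 11)) = 45.1221
d((17, 21), (-30, -13)) = 58.0086
d((11, 8), (-24, 6)) = 35.0571
d((11, 8), (-27, 11)) = 38.1182
d((11, 8), (-30, -13)) = 46.0652
d((-24, 6), (-27, 11)) = 5.831 <-- minimum
d((-24, 6), (-30, -13)) = 19.9249
d((-27, 11), (-30, -13)) = 24.1868

Closest pair: (-24, 6) and (-27, 11) with distance 5.831

The closest pair is (-24, 6) and (-27, 11) with Euclidean distance 5.831. For 8 points, brute-force pairwise comparison is shown above. For large n, the divide-and-conquer algorithm (sort by x, recurse on halves, check the dividing strip) achieves O(n log n).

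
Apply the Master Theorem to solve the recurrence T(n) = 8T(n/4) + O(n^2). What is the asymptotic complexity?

Master Theorem for T(n) = 8T(n/4) + O(n^2):

a = 8, b = 4, c = 2
log_b(a) = log_4(8) = 1.5000

Case 3: c = 2 > log_4(8) = 1.5000
T(n) = O(n^2) = O(n^2)

For T(n) = 8T(n/4) + O(n^2): log_4(8) = 1.5000. This is Case 3 of the Master Theorem (c > log_b(a), work dominated by root), giving O(n^2).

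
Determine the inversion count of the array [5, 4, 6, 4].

Finding inversions in [5, 4, 6, 4]:

(0, 1): arr[0]=5 > arr[1]=4
(0, 3): arr[0]=5 > arr[3]=4
(2, 3): arr[2]=6 > arr[3]=4

Total inversions: 3

The array has 3 inversion(s): (0,1), (0,3), (2,3). Each pair (i,j) satisfies i < j and arr[i] > arr[j].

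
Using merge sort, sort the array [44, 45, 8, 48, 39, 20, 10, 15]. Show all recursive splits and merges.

Merge sort trace:

Split: [44, 45, 8, 48, 39, 20, 10, 15] -> [44, 45, 8, 48] and [39, 20, 10, 15]
  Split: [44, 45, 8, 48] -> [44, 45] and [8, 48]
    Split: [44, 45] -> [44] and [45]
    Merge: [44] + [45] -> [44, 45]
    Split: [8, 48] -> [8] and [48]
    Merge: [8] + [48] -> [8, 48]
  Merge: [44, 45] + [8, 48] -> [8, 44, 45, 48]
  Split: [39, 20, 10, 15] -> [39, 20] and [10, 15]
    Split: [39, 20] -> [39] and [20]
    Merge: [39] + [20] -> [20, 39]
    Split: [10, 15] -> [10] and [15]
    Merge: [10] + [15] -> [10, 15]
  Merge: [20, 39] + [10, 15] -> [10, 15, 20, 39]
Merge: [8, 44, 45, 48] + [10, 15, 20, 39] -> [8, 10, 15, 20, 39, 44, 45, 48]

Final sorted array: [8, 10, 15, 20, 39, 44, 45, 48]

The merge sort proceeds by recursively splitting the array and merging sorted halves.
After all merges, the sorted array is [8, 10, 15, 20, 39, 44, 45, 48].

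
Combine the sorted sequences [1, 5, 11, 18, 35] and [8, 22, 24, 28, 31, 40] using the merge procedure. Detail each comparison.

Merging process:

Compare 1 vs 8: take 1 from left. Merged: [1]
Compare 5 vs 8: take 5 from left. Merged: [1, 5]
Compare 11 vs 8: take 8 from right. Merged: [1, 5, 8]
Compare 11 vs 22: take 11 from left. Merged: [1, 5, 8, 11]
Compare 18 vs 22: take 18 from left. Merged: [1, 5, 8, 11, 18]
Compare 35 vs 22: take 22 from right. Merged: [1, 5, 8, 11, 18, 22]
Compare 35 vs 24: take 24 from right. Merged: [1, 5, 8, 11, 18, 22, 24]
Compare 35 vs 28: take 28 from right. Merged: [1, 5, 8, 11, 18, 22, 24, 28]
Compare 35 vs 31: take 31 from right. Merged: [1, 5, 8, 11, 18, 22, 24, 28, 31]
Compare 35 vs 40: take 35 from left. Merged: [1, 5, 8, 11, 18, 22, 24, 28, 31, 35]
Append remaining from right: [40]. Merged: [1, 5, 8, 11, 18, 22, 24, 28, 31, 35, 40]

Final merged array: [1, 5, 8, 11, 18, 22, 24, 28, 31, 35, 40]
Total comparisons: 10

The merged array is [1, 5, 8, 11, 18, 22, 24, 28, 31, 35, 40], requiring 10 comparisons. The merge step runs in O(n) time where n is the total number of elements.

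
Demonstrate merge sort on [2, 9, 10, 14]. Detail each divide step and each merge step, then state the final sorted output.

Merge sort trace:

Split: [2, 9, 10, 14] -> [2, 9] and [10, 14]
  Split: [2, 9] -> [2] and [9]
  Merge: [2] + [9] -> [2, 9]
  Split: [10, 14] -> [10] and [14]
  Merge: [10] + [14] -> [10, 14]
Merge: [2, 9] + [10, 14] -> [2, 9, 10, 14]

Final sorted array: [2, 9, 10, 14]

The merge sort proceeds by recursively splitting the array and merging sorted halves.
After all merges, the sorted array is [2, 9, 10, 14].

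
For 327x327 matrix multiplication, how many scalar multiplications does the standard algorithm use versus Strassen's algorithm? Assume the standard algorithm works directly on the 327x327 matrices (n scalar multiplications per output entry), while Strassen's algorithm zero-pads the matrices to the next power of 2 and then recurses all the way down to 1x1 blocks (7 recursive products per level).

Matrix multiplication for 327x327 matrices:

Strassen's algorithm requires power-of-2 dimensions. Pad 327x327 to 512x512 (next power of 2).

Standard algorithm: 327^3 = 34965783 multiplications
Strassen's algorithm: 7^(log2(512)) = 7^9 = 40353607 multiplications
Difference: 34965783 - 40353607 = -5387824 (Strassen uses MORE here due to padding overhead — for small or just-over-power-of-2 n, padding can outweigh the per-level savings)

Standard: 34965783 multiplications (327^3). Strassen: 40353607 multiplications (7^9, after padding to 512x512). Strassen reduces 8 recursive multiplications to 7 at each level.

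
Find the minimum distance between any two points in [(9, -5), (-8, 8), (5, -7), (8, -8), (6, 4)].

Computing all pairwise distances among 5 points:

d((9, -5), (-8, 8)) = 21.4009
d((9, -5), (5, -7)) = 4.4721
d((9, -5), (8, -8)) = 3.1623 <-- minimum
d((9, -5), (6, 4)) = 9.4868
d((-8, 8), (5, -7)) = 19.8494
d((-8, 8), (8, -8)) = 22.6274
d((-8, 8), (6, 4)) = 14.5602
d((5, -7), (8, -8)) = 3.1623 <-- minimum
d((5, -7), (6, 4)) = 11.0454
d((8, -8), (6, 4)) = 12.1655

Minimum distance: 3.1623 (tie among 2 pairs: (9, -5) and (8, -8); (5, -7) and (8, -8))

The minimum Euclidean distance is 3.1623. There is a tie: 2 pairs achieve this minimum — (9, -5) and (8, -8); (5, -7) and (8, -8). Any of these is a valid closest pair. For 5 points, brute-force pairwise comparison is shown above. For large n, the divide-and-conquer algorithm (sort by x, recurse on halves, check the dividing strip) achieves O(n log n).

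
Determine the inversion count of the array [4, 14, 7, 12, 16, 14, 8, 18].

Finding inversions in [4, 14, 7, 12, 16, 14, 8, 18]:

(1, 2): arr[1]=14 > arr[2]=7
(1, 3): arr[1]=14 > arr[3]=12
(1, 6): arr[1]=14 > arr[6]=8
(3, 6): arr[3]=12 > arr[6]=8
(4, 5): arr[4]=16 > arr[5]=14
(4, 6): arr[4]=16 > arr[6]=8
(5, 6): arr[5]=14 > arr[6]=8

Total inversions: 7

The array has 7 inversion(s): (1,2), (1,3), (1,6), (3,6), (4,5), (4,6), (5,6). Each pair (i,j) satisfies i < j and arr[i] > arr[j].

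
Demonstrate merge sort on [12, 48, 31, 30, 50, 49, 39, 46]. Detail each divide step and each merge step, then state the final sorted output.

Merge sort trace:

Split: [12, 48, 31, 30, 50, 49, 39, 46] -> [12, 48, 31, 30] and [50, 49, 39, 46]
  Split: [12, 48, 31, 30] -> [12, 48] and [31, 30]
    Split: [12, 48] -> [12] and [48]
    Merge: [12] + [48] -> [12, 48]
    Split: [31, 30] -> [31] and [30]
    Merge: [31] + [30] -> [30, 31]
  Merge: [12, 48] + [30, 31] -> [12, 30, 31, 48]
  Split: [50, 49, 39, 46] -> [50, 49] and [39, 46]
    Split: [50, 49] -> [50] and [49]
    Merge: [50] + [49] -> [49, 50]
    Split: [39, 46] -> [39] and [46]
    Merge: [39] + [46] -> [39, 46]
  Merge: [49, 50] + [39, 46] -> [39, 46, 49, 50]
Merge: [12, 30, 31, 48] + [39, 46, 49, 50] -> [12, 30, 31, 39, 46, 48, 49, 50]

Final sorted array: [12, 30, 31, 39, 46, 48, 49, 50]

The merge sort proceeds by recursively splitting the array and merging sorted halves.
After all merges, the sorted array is [12, 30, 31, 39, 46, 48, 49, 50].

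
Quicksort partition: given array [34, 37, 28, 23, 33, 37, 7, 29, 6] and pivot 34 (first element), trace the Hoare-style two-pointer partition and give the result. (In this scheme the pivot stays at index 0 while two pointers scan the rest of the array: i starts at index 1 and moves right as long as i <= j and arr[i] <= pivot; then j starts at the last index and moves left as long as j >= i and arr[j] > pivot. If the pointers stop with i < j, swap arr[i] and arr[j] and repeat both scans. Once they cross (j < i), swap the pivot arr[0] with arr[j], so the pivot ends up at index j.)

Hoare-style two-pointer partition with pivot = 34:

Initial array: [34, 37, 28, 23, 33, 37, 7, 29, 6]

Pointers start at i = 1, j = 8.
i stops at index 1 (arr[1]=37 > 34), j stops at index 8 (arr[8]=6 <= 34): swap arr[1] and arr[8], array becomes [34, 6, 28, 23, 33, 37, 7, 29, 37]
i stops at index 5 (arr[5]=37 > 34), j stops at index 7 (arr[7]=29 <= 34): swap arr[5] and arr[7], array becomes [34, 6, 28, 23, 33, 29, 7, 37, 37]
i ends at 7, j ends at 6: the pointers have crossed (j < i), so scanning stops.

Swap pivot arr[0] with arr[6] to place pivot at position 6: [7, 6, 28, 23, 33, 29, 34, 37, 37]
Pivot position: 6

After partitioning with pivot 34, the array becomes [7, 6, 28, 23, 33, 29, 34, 37, 37]. The pivot is placed at index 6. All elements to the left of the pivot are <= 34, and all elements to the right are > 34.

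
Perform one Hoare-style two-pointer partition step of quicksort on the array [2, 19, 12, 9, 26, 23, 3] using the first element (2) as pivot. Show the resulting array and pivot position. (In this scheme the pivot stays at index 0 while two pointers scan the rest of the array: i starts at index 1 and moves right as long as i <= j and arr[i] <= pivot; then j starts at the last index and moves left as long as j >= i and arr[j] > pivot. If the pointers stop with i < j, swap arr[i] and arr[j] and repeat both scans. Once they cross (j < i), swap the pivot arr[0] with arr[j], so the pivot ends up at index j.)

Hoare-style two-pointer partition with pivot = 2:

Initial array: [2, 19, 12, 9, 26, 23, 3]

Pointers start at i = 1, j = 6.
i ends at 1, j ends at 0: the pointers have crossed (j < i), so scanning stops.

j = 0, so swapping arr[0] with arr[j] leaves the pivot at position 0: [2, 19, 12, 9, 26, 23, 3]
Pivot position: 0

After partitioning with pivot 2, the array becomes [2, 19, 12, 9, 26, 23, 3]. The pivot is placed at index 0. All elements to the left of the pivot are <= 2, and all elements to the right are > 2.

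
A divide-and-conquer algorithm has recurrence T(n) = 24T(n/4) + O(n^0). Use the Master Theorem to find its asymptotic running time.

Master Theorem for T(n) = 24T(n/4) + O(n^0):

a = 24, b = 4, c = 0
log_b(a) = log_4(24) = 2.2925

Case 1: c = 0 < log_4(24) = 2.2925
T(n) = O(n^(log_4 24))

For T(n) = 24T(n/4) + O(n^0): log_4(24) = 2.2925. This is Case 1 of the Master Theorem (c < log_b(a), work dominated by leaves), giving O(n^(log_4 24)).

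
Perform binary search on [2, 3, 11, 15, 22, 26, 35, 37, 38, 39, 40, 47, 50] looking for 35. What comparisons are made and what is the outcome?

Binary search for 35 in [2, 3, 11, 15, 22, 26, 35, 37, 38, 39, 40, 47, 50]:

lo=0, hi=12, mid=6, arr[mid]=35 -> Found target at index 6!

Binary search finds 35 at index 6 after 1 comparisons. The search repeatedly halves the search space by comparing with the middle element.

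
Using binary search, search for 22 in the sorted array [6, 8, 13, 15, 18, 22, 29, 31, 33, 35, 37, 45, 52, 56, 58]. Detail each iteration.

Binary search for 22 in [6, 8, 13, 15, 18, 22, 29, 31, 33, 35, 37, 45, 52, 56, 58]:

lo=0, hi=14, mid=7, arr[mid]=31 -> 31 > 22, search left half
lo=0, hi=6, mid=3, arr[mid]=15 -> 15 < 22, search right half
lo=4, hi=6, mid=5, arr[mid]=22 -> Found target at index 5!

Binary search finds 22 at index 5 after 3 comparisons. The search repeatedly halves the search space by comparing with the middle element.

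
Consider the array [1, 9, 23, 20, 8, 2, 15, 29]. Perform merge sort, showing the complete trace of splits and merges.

Merge sort trace:

Split: [1, 9, 23, 20, 8, 2, 15, 29] -> [1, 9, 23, 20] and [8, 2, 15, 29]
  Split: [1, 9, 23, 20] -> [1, 9] and [23, 20]
    Split: [1, 9] -> [1] and [9]
    Merge: [1] + [9] -> [1, 9]
    Split: [23, 20] -> [23] and [20]
    Merge: [23] + [20] -> [20, 23]
  Merge: [1, 9] + [20, 23] -> [1, 9, 20, 23]
  Split: [8, 2, 15, 29] -> [8, 2] and [15, 29]
    Split: [8, 2] -> [8] and [2]
    Merge: [8] + [2] -> [2, 8]
    Split: [15, 29] -> [15] and [29]
    Merge: [15] + [29] -> [15, 29]
  Merge: [2, 8] + [15, 29] -> [2, 8, 15, 29]
Merge: [1, 9, 20, 23] + [2, 8, 15, 29] -> [1, 2, 8, 9, 15, 20, 23, 29]

Final sorted array: [1, 2, 8, 9, 15, 20, 23, 29]

The merge sort proceeds by recursively splitting the array and merging sorted halves.
After all merges, the sorted array is [1, 2, 8, 9, 15, 20, 23, 29].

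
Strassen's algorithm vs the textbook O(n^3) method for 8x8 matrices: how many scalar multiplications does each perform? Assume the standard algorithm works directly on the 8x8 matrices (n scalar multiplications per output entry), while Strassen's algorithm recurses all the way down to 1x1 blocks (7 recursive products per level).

Matrix multiplication for 8x8 matrices:

Standard algorithm: 8^3 = 512 multiplications
Strassen's algorithm: 7^(log2(8)) = 7^3 = 343 multiplications
Savings: 512 - 343 = 169 multiplications

Standard: 512 multiplications (8^3). Strassen: 343 multiplications (7^3). Strassen reduces 8 recursive multiplications to 7 at each level.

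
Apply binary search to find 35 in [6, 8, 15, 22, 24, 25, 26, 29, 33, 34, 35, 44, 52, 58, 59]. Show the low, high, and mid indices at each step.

Binary search for 35 in [6, 8, 15, 22, 24, 25, 26, 29, 33, 34, 35, 44, 52, 58, 59]:

lo=0, hi=14, mid=7, arr[mid]=29 -> 29 < 35, search right half
lo=8, hi=14, mid=11, arr[mid]=44 -> 44 > 35, search left half
lo=8, hi=10, mid=9, arr[mid]=34 -> 34 < 35, search right half
lo=10, hi=10, mid=10, arr[mid]=35 -> Found target at index 10!

Binary search finds 35 at index 10 after 4 comparisons. The search repeatedly halves the search space by comparing with the middle element.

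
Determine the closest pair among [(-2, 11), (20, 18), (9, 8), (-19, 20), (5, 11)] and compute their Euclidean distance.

Computing all pairwise distances among 5 points:

d((-2, 11), (20, 18)) = 23.0868
d((-2, 11), (9, 8)) = 11.4018
d((-2, 11), (-19, 20)) = 19.2354
d((-2, 11), (5, 11)) = 7.0
d((20, 18), (9, 8)) = 14.8661
d((20, 18), (-19, 20)) = 39.0512
d((20, 18), (5, 11)) = 16.5529
d((9, 8), (-19, 20)) = 30.4631
d((9, 8), (5, 11)) = 5.0 <-- minimum
d((-19, 20), (5, 11)) = 25.632

Closest pair: (9, 8) and (5, 11) with distance 5.0

The closest pair is (9, 8) and (5, 11) with Euclidean distance 5.0. For 5 points, brute-force pairwise comparison is shown above. For large n, the divide-and-conquer algorithm (sort by x, recurse on halves, check the dividing strip) achieves O(n log n).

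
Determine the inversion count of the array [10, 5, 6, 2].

Finding inversions in [10, 5, 6, 2]:

(0, 1): arr[0]=10 > arr[1]=5
(0, 2): arr[0]=10 > arr[2]=6
(0, 3): arr[0]=10 > arr[3]=2
(1, 3): arr[1]=5 > arr[3]=2
(2, 3): arr[2]=6 > arr[3]=2

Total inversions: 5

The array has 5 inversion(s): (0,1), (0,2), (0,3), (1,3), (2,3). Each pair (i,j) satisfies i < j and arr[i] > arr[j].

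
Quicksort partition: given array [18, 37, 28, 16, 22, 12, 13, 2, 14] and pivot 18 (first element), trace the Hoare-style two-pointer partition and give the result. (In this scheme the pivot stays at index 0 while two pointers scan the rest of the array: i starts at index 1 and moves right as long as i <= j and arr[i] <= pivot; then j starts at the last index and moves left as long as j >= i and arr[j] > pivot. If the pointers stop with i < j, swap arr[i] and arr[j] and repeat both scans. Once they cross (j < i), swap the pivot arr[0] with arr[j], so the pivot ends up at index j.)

Hoare-style two-pointer partition with pivot = 18:

Initial array: [18, 37, 28, 16, 22, 12, 13, 2, 14]

Pointers start at i = 1, j = 8.
i stops at index 1 (arr[1]=37 > 18), j stops at index 8 (arr[8]=14 <= 18): swap arr[1] and arr[8], array becomes [18, 14, 28, 16, 22, 12, 13, 2, 37]
i stops at index 2 (arr[2]=28 > 18), j stops at index 7 (arr[7]=2 <= 18): swap arr[2] and arr[7], array becomes [18, 14, 2, 16, 22, 12, 13, 28, 37]
i stops at index 4 (arr[4]=22 > 18), j stops at index 6 (arr[6]=13 <= 18): swap arr[4] and arr[6], array becomes [18, 14, 2, 16, 13, 12, 22, 28, 37]
i ends at 6, j ends at 5: the pointers have crossed (j < i), so scanning stops.

Swap pivot arr[0] with arr[5] to place pivot at position 5: [12, 14, 2, 16, 13, 18, 22, 28, 37]
Pivot position: 5

After partitioning with pivot 18, the array becomes [12, 14, 2, 16, 13, 18, 22, 28, 37]. The pivot is placed at index 5. All elements to the left of the pivot are <= 18, and all elements to the right are > 18.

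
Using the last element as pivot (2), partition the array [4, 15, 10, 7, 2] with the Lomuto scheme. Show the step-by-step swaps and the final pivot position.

Lomuto partition with pivot = 2:

Initial array: [4, 15, 10, 7, 2]

arr[0]=4 > 2: no swap
arr[1]=15 > 2: no swap
arr[2]=10 > 2: no swap
arr[3]=7 > 2: no swap

Place pivot at position 0: [2, 15, 10, 7, 4]
Pivot position: 0

After partitioning with pivot 2, the array becomes [2, 15, 10, 7, 4]. The pivot is placed at index 0. All elements to the left of the pivot are <= 2, and all elements to the right are > 2.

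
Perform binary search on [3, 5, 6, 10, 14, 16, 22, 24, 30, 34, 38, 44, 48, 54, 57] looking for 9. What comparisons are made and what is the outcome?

Binary search for 9 in [3, 5, 6, 10, 14, 16, 22, 24, 30, 34, 38, 44, 48, 54, 57]:

lo=0, hi=14, mid=7, arr[mid]=24 -> 24 > 9, search left half
lo=0, hi=6, mid=3, arr[mid]=10 -> 10 > 9, search left half
lo=0, hi=2, mid=1, arr[mid]=5 -> 5 < 9, search right half
lo=2, hi=2, mid=2, arr[mid]=6 -> 6 < 9, search right half
lo=3 > hi=2, target 9 not found

Binary search determines that 9 is not in the array after 4 comparisons. The search space was exhausted without finding the target.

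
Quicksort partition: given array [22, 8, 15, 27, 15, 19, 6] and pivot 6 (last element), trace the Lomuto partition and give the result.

Lomuto partition with pivot = 6:

Initial array: [22, 8, 15, 27, 15, 19, 6]

arr[0]=22 > 6: no swap
arr[1]=8 > 6: no swap
arr[2]=15 > 6: no swap
arr[3]=27 > 6: no swap
arr[4]=15 > 6: no swap
arr[5]=19 > 6: no swap

Place pivot at position 0: [6, 8, 15, 27, 15, 19, 22]
Pivot position: 0

After partitioning with pivot 6, the array becomes [6, 8, 15, 27, 15, 19, 22]. The pivot is placed at index 0. All elements to the left of the pivot are <= 6, and all elements to the right are > 6.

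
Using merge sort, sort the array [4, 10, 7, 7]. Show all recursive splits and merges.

Merge sort trace:

Split: [4, 10, 7, 7] -> [4, 10] and [7, 7]
  Split: [4, 10] -> [4] and [10]
  Merge: [4] + [10] -> [4, 10]
  Split: [7, 7] -> [7] and [7]
  Merge: [7] + [7] -> [7, 7]
Merge: [4, 10] + [7, 7] -> [4, 7, 7, 10]

Final sorted array: [4, 7, 7, 10]

The merge sort proceeds by recursively splitting the array and merging sorted halves.
After all merges, the sorted array is [4, 7, 7, 10].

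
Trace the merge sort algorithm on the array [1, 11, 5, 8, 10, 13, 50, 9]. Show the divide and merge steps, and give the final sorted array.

Merge sort trace:

Split: [1, 11, 5, 8, 10, 13, 50, 9] -> [1, 11, 5, 8] and [10, 13, 50, 9]
  Split: [1, 11, 5, 8] -> [1, 11] and [5, 8]
    Split: [1, 11] -> [1] and [11]
    Merge: [1] + [11] -> [1, 11]
    Split: [5, 8] -> [5] and [8]
    Merge: [5] + [8] -> [5, 8]
  Merge: [1, 11] + [5, 8] -> [1, 5, 8, 11]
  Split: [10, 13, 50, 9] -> [10, 13] and [50, 9]
    Split: [10, 13] -> [10] and [13]
    Merge: [10] + [13] -> [10, 13]
    Split: [50, 9] -> [50] and [9]
    Merge: [50] + [9] -> [9, 50]
  Merge: [10, 13] + [9, 50] -> [9, 10, 13, 50]
Merge: [1, 5, 8, 11] + [9, 10, 13, 50] -> [1, 5, 8, 9, 10, 11, 13, 50]

Final sorted array: [1, 5, 8, 9, 10, 11, 13, 50]

The merge sort proceeds by recursively splitting the array and merging sorted halves.
After all merges, the sorted array is [1, 5, 8, 9, 10, 11, 13, 50].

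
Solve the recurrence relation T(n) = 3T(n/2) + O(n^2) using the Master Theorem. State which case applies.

Master Theorem for T(n) = 3T(n/2) + O(n^2):

a = 3, b = 2, c = 2
log_b(a) = log_2(3) = 1.5850

Case 3: c = 2 > log_2(3) = 1.5850
T(n) = O(n^2) = O(n^2)

For T(n) = 3T(n/2) + O(n^2): log_2(3) = 1.5850. This is Case 3 of the Master Theorem (c > log_b(a), work dominated by root), giving O(n^2).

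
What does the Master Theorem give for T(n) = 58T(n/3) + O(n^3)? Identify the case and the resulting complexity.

Master Theorem for T(n) = 58T(n/3) + O(n^3):

a = 58, b = 3, c = 3
log_b(a) = log_3(58) = 3.6960

Case 1: c = 3 < log_3(58) = 3.6960
T(n) = O(n^(log_3 58))

For T(n) = 58T(n/3) + O(n^3): log_3(58) = 3.6960. This is Case 1 of the Master Theorem (c < log_b(a), work dominated by leaves), giving O(n^(log_3 58)).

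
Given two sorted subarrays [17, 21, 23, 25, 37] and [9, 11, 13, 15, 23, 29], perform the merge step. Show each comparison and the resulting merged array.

Merging process:

Compare 17 vs 9: take 9 from right. Merged: [9]
Compare 17 vs 11: take 11 from right. Merged: [9, 11]
Compare 17 vs 13: take 13 from right. Merged: [9, 11, 13]
Compare 17 vs 15: take 15 from right. Merged: [9, 11, 13, 15]
Compare 17 vs 23: take 17 from left. Merged: [9, 11, 13, 15, 17]
Compare 21 vs 23: take 21 from left. Merged: [9, 11, 13, 15, 17, 21]
Compare 23 vs 23: take 23 from left. Merged: [9, 11, 13, 15, 17, 21, 23]
Compare 25 vs 23: take 23 from right. Merged: [9, 11, 13, 15, 17, 21, 23, 23]
Compare 25 vs 29: take 25 from left. Merged: [9, 11, 13, 15, 17, 21, 23, 23, 25]
Compare 37 vs 29: take 29 from right. Merged: [9, 11, 13, 15, 17, 21, 23, 23, 25, 29]
Append remaining from left: [37]. Merged: [9, 11, 13, 15, 17, 21, 23, 23, 25, 29, 37]

Final merged array: [9, 11, 13, 15, 17, 21, 23, 23, 25, 29, 37]
Total comparisons: 10

The merged array is [9, 11, 13, 15, 17, 21, 23, 23, 25, 29, 37], requiring 10 comparisons. The merge step runs in O(n) time where n is the total number of elements.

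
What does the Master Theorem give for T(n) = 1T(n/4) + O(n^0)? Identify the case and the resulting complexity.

Master Theorem for T(n) = 1T(n/4) + O(n^0):

a = 1, b = 4, c = 0
log_b(a) = log_4(1) = 0.0000

Case 2: c = 0 = log_4(1) = 0.0000
T(n) = O(n^0 log n) = O(log n)

For T(n) = 1T(n/4) + O(n^0): log_4(1) = 0.0000. This is Case 2 of the Master Theorem (c = log_b(a), equal work at all levels), giving O(log n).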